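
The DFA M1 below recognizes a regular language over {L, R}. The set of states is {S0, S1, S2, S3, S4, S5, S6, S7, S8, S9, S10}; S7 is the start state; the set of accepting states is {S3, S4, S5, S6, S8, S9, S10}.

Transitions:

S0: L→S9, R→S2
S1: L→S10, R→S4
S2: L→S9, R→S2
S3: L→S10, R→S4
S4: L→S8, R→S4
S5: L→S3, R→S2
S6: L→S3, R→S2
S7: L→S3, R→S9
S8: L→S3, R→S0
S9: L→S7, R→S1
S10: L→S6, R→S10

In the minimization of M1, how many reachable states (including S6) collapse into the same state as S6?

Reachable states from the start: {S0,S1,S2,S3,S4,S6,S7,S8,S9,S10}. Unreachable: {S5} — drop them.
P0 = {S3,S4,S6,S8,S9,S10} | {S0,S1,S2,S7}.
Refine {S3,S4,S6,S8,S9,S10} on symbol L: members go to different blocks, giving {S3,S4,S6,S8,S10} and {S9}.
Refine {S3,S4,S6,S8,S10} on symbol R: members go to different blocks, giving {S3,S4,S10} and {S6,S8}.
Split {S3,S4,S10} by δ(·,L) → {S4,S10} and {S3}.
On input L, block {S0,S1,S2,S7} splits into {S0,S2} and {S1} and {S7}.
The partition is now stable with 7 blocks: {S4,S10} | {S0,S2} | {S9} | {S6,S8} | {S3} | {S1} | {S7}.
The equivalence class containing S6 is {S6,S8}, of size 2.

2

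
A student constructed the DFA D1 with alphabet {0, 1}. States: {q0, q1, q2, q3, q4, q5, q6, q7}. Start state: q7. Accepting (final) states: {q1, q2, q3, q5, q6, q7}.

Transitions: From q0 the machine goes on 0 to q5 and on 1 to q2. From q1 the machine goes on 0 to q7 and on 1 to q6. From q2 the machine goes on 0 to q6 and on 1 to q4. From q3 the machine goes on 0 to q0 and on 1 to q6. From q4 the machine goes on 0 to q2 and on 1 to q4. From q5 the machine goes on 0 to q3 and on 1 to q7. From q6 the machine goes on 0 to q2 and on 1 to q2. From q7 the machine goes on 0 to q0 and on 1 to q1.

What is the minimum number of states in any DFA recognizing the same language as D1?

P0 = {q1,q2,q3,q5,q6,q7} | {q0,q4}.
Split {q1,q2,q3,q5,q6,q7} by δ(·,0) → {q1,q2,q5,q6} and {q3,q7}.
Split {q1,q2,q5,q6} by δ(·,0) → {q1,q5} and {q2,q6}.
Refine {q1,q5} on symbol 1: members go to different blocks, giving {q1} and {q5}.
Split {q0,q4} by δ(·,0) → {q0} and {q4}.
Split {q3,q7} by δ(·,1) → {q3} and {q7}.
Refine {q2,q6} on symbol 1: members go to different blocks, giving {q2} and {q6}.
The partition is now stable with 8 blocks: {q1} | {q0} | {q3} | {q2} | {q5} | {q4} | {q7} | {q6}.

8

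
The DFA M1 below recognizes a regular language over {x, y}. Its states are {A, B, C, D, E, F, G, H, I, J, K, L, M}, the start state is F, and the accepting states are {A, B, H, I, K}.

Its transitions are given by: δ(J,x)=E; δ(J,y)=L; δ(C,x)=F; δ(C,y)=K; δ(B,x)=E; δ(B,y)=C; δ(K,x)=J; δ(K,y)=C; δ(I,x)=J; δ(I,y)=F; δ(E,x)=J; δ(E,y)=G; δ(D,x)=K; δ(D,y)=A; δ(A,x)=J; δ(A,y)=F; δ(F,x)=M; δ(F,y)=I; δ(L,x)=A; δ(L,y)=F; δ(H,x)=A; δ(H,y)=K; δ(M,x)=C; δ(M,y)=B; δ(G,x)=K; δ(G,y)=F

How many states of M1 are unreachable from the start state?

Starting at F and following transitions, the reachable set is {A, B, C, E, F, G, I, J, K, L, M}. That leaves D, H unreachable — 2 in total.

2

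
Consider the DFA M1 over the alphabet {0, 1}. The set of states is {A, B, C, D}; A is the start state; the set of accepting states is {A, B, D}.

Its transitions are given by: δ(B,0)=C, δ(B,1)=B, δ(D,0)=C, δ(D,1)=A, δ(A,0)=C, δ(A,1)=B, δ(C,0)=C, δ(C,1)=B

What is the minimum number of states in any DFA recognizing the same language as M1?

2

First remove the unreachable states {D}; 3 states remain.
P0 = {A,B} | {C}.
Stable partition: {A,B} | {C} — 2 equivalence classes.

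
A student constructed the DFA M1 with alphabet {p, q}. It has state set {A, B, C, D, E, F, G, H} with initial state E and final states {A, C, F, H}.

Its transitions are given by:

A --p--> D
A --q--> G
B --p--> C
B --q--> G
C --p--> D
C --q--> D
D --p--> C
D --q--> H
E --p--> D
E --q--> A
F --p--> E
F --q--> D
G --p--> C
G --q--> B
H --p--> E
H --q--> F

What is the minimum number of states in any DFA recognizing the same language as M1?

7

Initial partition by acceptance: {A,C,F,H} | {B,D,E,G}.
On input q, block {A,C,F,H} splits into {A,C,F} and {H}.
Split {B,D,E,G} by δ(·,p) → {B,D,G} and {E}.
Refine {A,C,F} on symbol p: members go to different blocks, giving {A,C} and {F}.
Split {B,D,G} by δ(·,q) → {B,G} and {D}.
Split {A,C} by δ(·,q) → {A} and {C}.
Stable partition: {A} | {B,G} | {H} | {E} | {F} | {D} | {C} — 7 equivalence classes.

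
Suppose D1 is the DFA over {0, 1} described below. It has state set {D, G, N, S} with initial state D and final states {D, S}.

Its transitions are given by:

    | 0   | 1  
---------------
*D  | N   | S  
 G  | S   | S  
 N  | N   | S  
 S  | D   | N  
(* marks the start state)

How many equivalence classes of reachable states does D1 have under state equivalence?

3

First remove the unreachable states {G}; 3 states remain.
P0 = {D,S} | {N}.
On input 0, block {D,S} splits into {D} and {S}.
Stable partition: {D} | {N} | {S} — 3 equivalence classes.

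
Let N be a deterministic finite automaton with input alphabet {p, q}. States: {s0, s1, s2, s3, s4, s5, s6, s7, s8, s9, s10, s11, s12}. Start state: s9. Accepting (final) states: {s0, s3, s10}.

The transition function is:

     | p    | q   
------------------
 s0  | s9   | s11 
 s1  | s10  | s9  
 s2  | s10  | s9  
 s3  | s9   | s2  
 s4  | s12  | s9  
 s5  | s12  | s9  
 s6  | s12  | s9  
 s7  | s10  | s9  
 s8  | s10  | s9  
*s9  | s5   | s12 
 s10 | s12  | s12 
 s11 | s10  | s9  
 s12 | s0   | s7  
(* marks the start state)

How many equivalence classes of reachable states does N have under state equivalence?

6

States {s1,s2,s3,s4,s6,s8} cannot be reached from the start state, so discard them.
Start with accepting vs non-accepting: {s0,s10} | {s5,s7,s9,s11,s12}.
Refine {s5,s7,s9,s11,s12} on symbol p: members go to different blocks, giving {s7,s11,s12} and {s5,s9}.
On input p, block {s0,s10} splits into {s0} and {s10}.
Split {s7,s11,s12} by δ(·,p) → {s7,s11} and {s12}.
On input p, block {s5,s9} splits into {s5} and {s9}.
No further refinement is possible. Final partition (6 blocks): {s0} | {s7,s11} | {s5} | {s10} | {s12} | {s9}.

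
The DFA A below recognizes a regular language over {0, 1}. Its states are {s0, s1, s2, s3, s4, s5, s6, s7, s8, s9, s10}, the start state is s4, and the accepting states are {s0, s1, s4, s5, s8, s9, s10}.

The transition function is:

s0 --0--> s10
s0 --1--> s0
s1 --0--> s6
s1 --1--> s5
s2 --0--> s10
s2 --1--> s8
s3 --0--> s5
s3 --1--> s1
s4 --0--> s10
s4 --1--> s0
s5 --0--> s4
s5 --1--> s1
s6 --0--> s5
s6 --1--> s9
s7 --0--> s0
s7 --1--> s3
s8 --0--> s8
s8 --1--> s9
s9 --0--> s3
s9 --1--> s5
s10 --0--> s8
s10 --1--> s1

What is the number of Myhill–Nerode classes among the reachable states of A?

5

First remove the unreachable states {s2,s7}; 9 states remain.
P0 = {s0,s1,s4,s5,s8,s9,s10} | {s3,s6}.
On input 0, block {s0,s1,s4,s5,s8,s9,s10} splits into {s0,s4,s5,s8,s10} and {s1,s9}.
Refine {s0,s4,s5,s8,s10} on symbol 1: members go to different blocks, giving {s5,s8,s10} and {s0,s4}.
Split {s5,s8,s10} by δ(·,0) → {s8,s10} and {s5}.
Stable partition: {s8,s10} | {s3,s6} | {s1,s9} | {s0,s4} | {s5} — 5 equivalence classes.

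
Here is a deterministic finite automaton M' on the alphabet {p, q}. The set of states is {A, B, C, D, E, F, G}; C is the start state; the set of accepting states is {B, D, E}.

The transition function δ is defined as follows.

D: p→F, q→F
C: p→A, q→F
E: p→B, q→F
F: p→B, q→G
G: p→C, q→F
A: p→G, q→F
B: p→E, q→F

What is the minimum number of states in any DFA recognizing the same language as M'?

Reachable states from the start: {A,B,C,E,F,G}. Unreachable: {D} — drop them.
Initial partition by acceptance: {B,E} | {A,C,F,G}.
On input p, block {A,C,F,G} splits into {A,C,G} and {F}.
Stable partition: {B,E} | {A,C,G} | {F} — 3 equivalence classes.

3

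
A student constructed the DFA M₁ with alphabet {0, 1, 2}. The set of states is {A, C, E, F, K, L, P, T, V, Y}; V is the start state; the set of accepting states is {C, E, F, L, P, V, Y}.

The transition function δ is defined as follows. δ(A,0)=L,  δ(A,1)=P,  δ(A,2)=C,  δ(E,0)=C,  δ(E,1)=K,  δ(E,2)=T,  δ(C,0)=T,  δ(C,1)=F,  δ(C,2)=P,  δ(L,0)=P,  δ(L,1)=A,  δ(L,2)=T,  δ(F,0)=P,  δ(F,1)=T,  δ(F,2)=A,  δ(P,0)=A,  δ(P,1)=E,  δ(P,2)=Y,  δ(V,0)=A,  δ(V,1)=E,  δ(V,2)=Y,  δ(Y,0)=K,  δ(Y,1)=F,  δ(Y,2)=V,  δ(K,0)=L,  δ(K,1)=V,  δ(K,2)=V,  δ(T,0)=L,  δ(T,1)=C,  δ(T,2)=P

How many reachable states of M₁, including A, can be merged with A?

Initial partition by acceptance: {C,E,F,L,P,V,Y} | {A,K,T}.
Refine {C,E,F,L,P,V,Y} on symbol 0: members go to different blocks, giving {C,P,V,Y} and {E,F,L}.
No further refinement is possible. Final partition (3 blocks): {C,P,V,Y} | {A,K,T} | {E,F,L}.
State A belongs to the block {A,K,T}, which has 3 states.

3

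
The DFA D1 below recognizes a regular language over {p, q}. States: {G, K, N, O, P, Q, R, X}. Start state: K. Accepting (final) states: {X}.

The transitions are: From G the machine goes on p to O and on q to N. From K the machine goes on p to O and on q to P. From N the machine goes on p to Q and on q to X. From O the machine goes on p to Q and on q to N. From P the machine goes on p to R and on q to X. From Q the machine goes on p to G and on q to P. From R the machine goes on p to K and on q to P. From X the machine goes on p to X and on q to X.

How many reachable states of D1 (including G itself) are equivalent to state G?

Every state is reachable, so we keep all 8.
P0 = {X} | {G,K,N,O,P,Q,R}.
On input q, block {G,K,N,O,P,Q,R} splits into {G,K,O,Q,R} and {N,P}.
The partition is now stable with 3 blocks: {X} | {G,K,O,Q,R} | {N,P}.
State G belongs to the block {G,K,O,Q,R}, which has 5 states.

5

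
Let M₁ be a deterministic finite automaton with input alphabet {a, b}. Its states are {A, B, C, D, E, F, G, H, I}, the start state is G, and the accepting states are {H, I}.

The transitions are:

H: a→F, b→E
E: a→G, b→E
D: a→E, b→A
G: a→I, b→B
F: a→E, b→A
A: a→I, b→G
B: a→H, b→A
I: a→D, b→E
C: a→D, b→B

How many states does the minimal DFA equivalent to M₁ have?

First remove the unreachable states {C}; 8 states remain.
P0 = {H,I} | {A,B,D,E,F,G}.
Split {A,B,D,E,F,G} by δ(·,a) → {A,B,G} and {D,E,F}.
Split {D,E,F} by δ(·,a) → {D,F} and {E}.
The partition is now stable with 4 blocks: {H,I} | {A,B,G} | {D,F} | {E}.

4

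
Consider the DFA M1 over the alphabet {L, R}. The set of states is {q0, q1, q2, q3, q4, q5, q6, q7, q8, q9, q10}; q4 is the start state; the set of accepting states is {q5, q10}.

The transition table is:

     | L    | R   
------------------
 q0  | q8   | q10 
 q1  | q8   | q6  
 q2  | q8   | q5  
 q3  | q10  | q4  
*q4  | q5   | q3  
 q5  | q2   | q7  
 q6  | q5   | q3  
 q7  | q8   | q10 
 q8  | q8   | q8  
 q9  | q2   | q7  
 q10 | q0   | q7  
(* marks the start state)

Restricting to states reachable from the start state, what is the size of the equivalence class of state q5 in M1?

2

States {q1,q6,q9} cannot be reached from the start state, so discard them.
Initial partition by acceptance: {q5,q10} | {q0,q2,q3,q4,q7,q8}.
Refine {q0,q2,q3,q4,q7,q8} on symbol L: members go to different blocks, giving {q0,q2,q7,q8} and {q3,q4}.
On input R, block {q0,q2,q7,q8} splits into {q0,q2,q7} and {q8}.
The partition is now stable with 4 blocks: {q5,q10} | {q0,q2,q7} | {q3,q4} | {q8}.
State q5 belongs to the block {q5,q10}, which has 2 states.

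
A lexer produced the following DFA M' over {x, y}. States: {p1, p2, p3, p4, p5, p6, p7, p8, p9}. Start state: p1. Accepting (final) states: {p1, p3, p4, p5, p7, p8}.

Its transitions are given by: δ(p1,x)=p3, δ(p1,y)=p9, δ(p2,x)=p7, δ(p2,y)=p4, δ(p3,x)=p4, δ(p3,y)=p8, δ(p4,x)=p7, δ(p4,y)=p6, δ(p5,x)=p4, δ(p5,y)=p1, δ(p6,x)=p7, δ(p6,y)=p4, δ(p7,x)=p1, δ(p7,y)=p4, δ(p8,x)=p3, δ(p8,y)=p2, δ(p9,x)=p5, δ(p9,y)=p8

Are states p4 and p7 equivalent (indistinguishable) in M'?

No

Initial partition by acceptance: {p1,p3,p4,p5,p7,p8} | {p2,p6,p9}.
Split {p1,p3,p4,p5,p7,p8} by δ(·,y) → {p1,p4,p8} and {p3,p5,p7}.
Stable partition: {p1,p4,p8} | {p2,p6,p9} | {p3,p5,p7} — 3 equivalence classes.
p4 and p7 end up in different blocks, so they are distinguishable. For instance, the string 'y' is accepted from only p7.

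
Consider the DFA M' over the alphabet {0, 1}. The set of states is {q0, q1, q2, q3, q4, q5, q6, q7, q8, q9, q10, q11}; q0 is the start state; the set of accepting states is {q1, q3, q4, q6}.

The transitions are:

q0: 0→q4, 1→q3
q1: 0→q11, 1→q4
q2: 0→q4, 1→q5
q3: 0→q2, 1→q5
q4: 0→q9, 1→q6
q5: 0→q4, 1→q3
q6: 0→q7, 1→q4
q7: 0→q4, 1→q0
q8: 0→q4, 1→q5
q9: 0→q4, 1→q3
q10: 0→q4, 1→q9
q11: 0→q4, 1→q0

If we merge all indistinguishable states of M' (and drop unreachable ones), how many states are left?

States {q1,q8,q10,q11} cannot be reached from the start state, so discard them.
Start with accepting vs non-accepting: {q3,q4,q6} | {q0,q2,q5,q7,q9}.
Split {q3,q4,q6} by δ(·,1) → {q4,q6} and {q3}.
On input 1, block {q0,q2,q5,q7,q9} splits into {q0,q5,q9} and {q2,q7}.
Split {q4,q6} by δ(·,0) → {q4} and {q6}.
No further refinement is possible. Final partition (5 blocks): {q4} | {q0,q5,q9} | {q3} | {q2,q7} | {q6}.

5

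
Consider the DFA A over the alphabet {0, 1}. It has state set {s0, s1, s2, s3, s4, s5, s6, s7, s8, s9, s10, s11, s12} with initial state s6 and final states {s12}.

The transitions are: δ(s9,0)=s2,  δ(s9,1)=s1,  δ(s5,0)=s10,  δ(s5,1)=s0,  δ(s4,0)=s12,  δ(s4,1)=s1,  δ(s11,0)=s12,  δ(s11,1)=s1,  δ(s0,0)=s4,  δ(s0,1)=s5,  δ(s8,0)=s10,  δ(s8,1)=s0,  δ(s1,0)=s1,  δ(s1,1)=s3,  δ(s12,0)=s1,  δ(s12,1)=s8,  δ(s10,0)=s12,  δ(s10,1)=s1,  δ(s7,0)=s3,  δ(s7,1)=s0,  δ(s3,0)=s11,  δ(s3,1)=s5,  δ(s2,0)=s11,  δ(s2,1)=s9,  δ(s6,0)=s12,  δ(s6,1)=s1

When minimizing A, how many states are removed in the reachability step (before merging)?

BFS from s6 reaches {s0, s1, s3, s4, s5, s6, s8, s10, s11, s12}; the 3 state(s) s2, s7, s9 are never visited.

3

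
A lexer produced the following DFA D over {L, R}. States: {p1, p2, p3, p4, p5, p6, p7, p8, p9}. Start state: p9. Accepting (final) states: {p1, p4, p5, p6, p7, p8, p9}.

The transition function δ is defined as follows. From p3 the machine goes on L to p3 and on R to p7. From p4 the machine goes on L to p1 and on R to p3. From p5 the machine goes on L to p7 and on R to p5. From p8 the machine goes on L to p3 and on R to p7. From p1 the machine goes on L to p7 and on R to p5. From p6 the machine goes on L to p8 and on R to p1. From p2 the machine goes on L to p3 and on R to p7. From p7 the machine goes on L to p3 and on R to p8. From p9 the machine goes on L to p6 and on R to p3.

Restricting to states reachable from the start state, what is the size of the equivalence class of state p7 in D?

First remove the unreachable states {p2,p4}; 7 states remain.
Initial partition by acceptance: {p1,p5,p6,p7,p8,p9} | {p3}.
On input L, block {p1,p5,p6,p7,p8,p9} splits into {p1,p5,p6,p9} and {p7,p8}.
Split {p1,p5,p6,p9} by δ(·,L) → {p1,p5,p6} and {p9}.
Stable partition: {p1,p5,p6} | {p3} | {p7,p8} | {p9} — 4 equivalence classes.
State p7 belongs to the block {p7,p8}, which has 2 states.

2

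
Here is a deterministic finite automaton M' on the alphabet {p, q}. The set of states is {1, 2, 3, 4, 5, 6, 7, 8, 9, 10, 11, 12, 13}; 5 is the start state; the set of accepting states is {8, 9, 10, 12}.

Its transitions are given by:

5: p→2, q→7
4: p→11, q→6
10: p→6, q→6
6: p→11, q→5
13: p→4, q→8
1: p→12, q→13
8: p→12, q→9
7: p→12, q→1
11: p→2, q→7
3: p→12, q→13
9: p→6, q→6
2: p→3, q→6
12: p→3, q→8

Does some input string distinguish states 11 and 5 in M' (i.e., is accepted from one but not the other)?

No

First remove the unreachable states {10}; 12 states remain.
Initial partition by acceptance: {8,9,12} | {1,2,3,4,5,6,7,11,13}.
Refine {8,9,12} on symbol p: members go to different blocks, giving {9,12} and {8}.
On input q, block {9,12} splits into {9} and {12}.
Split {1,2,3,4,5,6,7,11,13} by δ(·,p) → {2,4,5,6,11,13} and {1,3,7}.
On input p, block {2,4,5,6,11,13} splits into {4,5,6,11,13} and {2}.
On input p, block {4,5,6,11,13} splits into {4,6,13} and {5,11}.
On input p, block {4,6,13} splits into {4,6} and {13}.
On input q, block {4,6} splits into {4} and {6}.
Split {1,3,7} by δ(·,q) → {1,3} and {7}.
No further refinement is possible. Final partition (10 blocks): {9} | {4} | {8} | {12} | {1,3} | {2} | {5,11} | {13} | {6} | {7}.
11 and 5 lie in the same block of the stable partition, so they are equivalent — no string distinguishes them.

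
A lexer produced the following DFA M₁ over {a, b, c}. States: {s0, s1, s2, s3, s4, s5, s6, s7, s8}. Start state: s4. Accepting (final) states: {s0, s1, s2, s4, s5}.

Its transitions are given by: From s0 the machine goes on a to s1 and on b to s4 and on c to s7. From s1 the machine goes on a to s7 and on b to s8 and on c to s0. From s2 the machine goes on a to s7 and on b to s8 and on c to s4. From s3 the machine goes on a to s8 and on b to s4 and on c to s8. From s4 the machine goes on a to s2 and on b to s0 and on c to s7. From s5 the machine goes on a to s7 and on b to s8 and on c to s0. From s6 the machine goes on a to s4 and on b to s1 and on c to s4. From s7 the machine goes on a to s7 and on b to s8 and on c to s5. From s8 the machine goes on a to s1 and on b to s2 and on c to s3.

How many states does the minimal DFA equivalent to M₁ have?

5

Reachable states from the start: {s0,s1,s2,s3,s4,s5,s7,s8}. Unreachable: {s6} — drop them.
Start with accepting vs non-accepting: {s0,s1,s2,s4,s5} | {s3,s7,s8}.
On input a, block {s0,s1,s2,s4,s5} splits into {s1,s2,s5} and {s0,s4}.
Split {s3,s7,s8} by δ(·,a) → {s3,s7} and {s8}.
Refine {s3,s7} on symbol a: members go to different blocks, giving {s3} and {s7}.
No further refinement is possible. Final partition (5 blocks): {s1,s2,s5} | {s3} | {s0,s4} | {s8} | {s7}.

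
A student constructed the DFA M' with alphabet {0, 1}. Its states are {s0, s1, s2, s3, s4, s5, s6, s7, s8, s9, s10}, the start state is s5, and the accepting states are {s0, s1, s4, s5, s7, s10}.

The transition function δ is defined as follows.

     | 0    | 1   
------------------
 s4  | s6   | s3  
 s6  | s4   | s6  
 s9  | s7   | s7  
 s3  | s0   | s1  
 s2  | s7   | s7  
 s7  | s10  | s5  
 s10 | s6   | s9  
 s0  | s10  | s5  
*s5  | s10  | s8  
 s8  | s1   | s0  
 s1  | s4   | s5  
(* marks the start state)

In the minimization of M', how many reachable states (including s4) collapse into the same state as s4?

2

First remove the unreachable states {s2}; 10 states remain.
P0 = {s0,s1,s4,s5,s7,s10} | {s3,s6,s8,s9}.
Refine {s0,s1,s4,s5,s7,s10} on symbol 0: members go to different blocks, giving {s0,s1,s5,s7} and {s4,s10}.
Split {s0,s1,s5,s7} by δ(·,1) → {s0,s1,s7} and {s5}.
Split {s3,s6,s8,s9} by δ(·,0) → {s3,s8,s9} and {s6}.
No further refinement is possible. Final partition (5 blocks): {s0,s1,s7} | {s3,s8,s9} | {s4,s10} | {s5} | {s6}.
The equivalence class containing s4 is {s4,s10}, of size 2.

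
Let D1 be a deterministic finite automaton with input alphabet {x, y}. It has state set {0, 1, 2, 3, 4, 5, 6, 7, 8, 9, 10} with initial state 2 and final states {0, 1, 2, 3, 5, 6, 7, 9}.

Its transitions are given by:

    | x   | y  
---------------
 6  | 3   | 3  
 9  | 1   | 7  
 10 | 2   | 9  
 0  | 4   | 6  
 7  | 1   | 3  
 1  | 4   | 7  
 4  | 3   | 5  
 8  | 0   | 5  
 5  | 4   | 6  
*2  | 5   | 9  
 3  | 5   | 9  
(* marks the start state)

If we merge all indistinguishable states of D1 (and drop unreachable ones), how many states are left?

7

Reachable states from the start: {1,2,3,4,5,6,7,9}. Unreachable: {0,8,10} — drop them.
P0 = {1,2,3,5,6,7,9} | {4}.
Refine {1,2,3,5,6,7,9} on symbol x: members go to different blocks, giving {2,3,6,7,9} and {1,5}.
Refine {2,3,6,7,9} on symbol x: members go to different blocks, giving {2,3,7,9} and {6}.
On input y, block {1,5} splits into {1} and {5}.
Split {2,3,7,9} by δ(·,x) → {2,3} and {7,9}.
On input y, block {7,9} splits into {7} and {9}.
The partition is now stable with 7 blocks: {2,3} | {4} | {1} | {6} | {5} | {7} | {9}.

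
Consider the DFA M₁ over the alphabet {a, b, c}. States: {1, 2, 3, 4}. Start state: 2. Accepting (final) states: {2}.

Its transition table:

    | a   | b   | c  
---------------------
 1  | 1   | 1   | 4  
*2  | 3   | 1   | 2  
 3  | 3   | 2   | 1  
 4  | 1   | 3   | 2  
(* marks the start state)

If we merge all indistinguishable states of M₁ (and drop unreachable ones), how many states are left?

P0 = {2} | {1,3,4}.
Split {1,3,4} by δ(·,b) → {1,4} and {3}.
Refine {1,4} on symbol b: members go to different blocks, giving {1} and {4}.
No further refinement is possible. Final partition (4 blocks): {2} | {1} | {3} | {4}.

4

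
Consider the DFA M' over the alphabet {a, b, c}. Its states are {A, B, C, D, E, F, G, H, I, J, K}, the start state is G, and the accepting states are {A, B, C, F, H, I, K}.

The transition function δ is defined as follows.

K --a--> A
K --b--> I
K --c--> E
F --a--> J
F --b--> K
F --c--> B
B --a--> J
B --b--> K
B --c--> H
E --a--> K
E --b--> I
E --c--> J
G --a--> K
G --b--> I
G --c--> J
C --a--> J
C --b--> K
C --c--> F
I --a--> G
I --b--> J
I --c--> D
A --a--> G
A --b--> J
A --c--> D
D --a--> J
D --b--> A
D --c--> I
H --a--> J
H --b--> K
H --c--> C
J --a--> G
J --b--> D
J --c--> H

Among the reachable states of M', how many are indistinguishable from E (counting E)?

Every state is reachable, so we keep all 11.
P0 = {A,B,C,F,H,I,K} | {D,E,G,J}.
Refine {A,B,C,F,H,I,K} on symbol a: members go to different blocks, giving {A,B,C,F,H,I} and {K}.
On input b, block {A,B,C,F,H,I} splits into {B,C,F,H} and {A,I}.
On input a, block {D,E,G,J} splits into {D,J} and {E,G}.
Split {D,J} by δ(·,a) → {D} and {J}.
The partition is now stable with 6 blocks: {B,C,F,H} | {D} | {K} | {A,I} | {E,G} | {J}.
State E belongs to the block {E,G}, which has 2 states.

2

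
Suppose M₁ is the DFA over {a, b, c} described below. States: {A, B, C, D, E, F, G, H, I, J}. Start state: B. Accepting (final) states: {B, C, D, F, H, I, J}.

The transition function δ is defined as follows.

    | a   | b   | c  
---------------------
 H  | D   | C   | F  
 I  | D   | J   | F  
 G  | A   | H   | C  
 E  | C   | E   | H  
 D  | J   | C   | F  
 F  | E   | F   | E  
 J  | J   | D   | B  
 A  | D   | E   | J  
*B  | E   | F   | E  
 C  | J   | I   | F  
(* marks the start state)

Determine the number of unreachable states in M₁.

2

No path from B leads to A, G; the other 8 states are all reachable.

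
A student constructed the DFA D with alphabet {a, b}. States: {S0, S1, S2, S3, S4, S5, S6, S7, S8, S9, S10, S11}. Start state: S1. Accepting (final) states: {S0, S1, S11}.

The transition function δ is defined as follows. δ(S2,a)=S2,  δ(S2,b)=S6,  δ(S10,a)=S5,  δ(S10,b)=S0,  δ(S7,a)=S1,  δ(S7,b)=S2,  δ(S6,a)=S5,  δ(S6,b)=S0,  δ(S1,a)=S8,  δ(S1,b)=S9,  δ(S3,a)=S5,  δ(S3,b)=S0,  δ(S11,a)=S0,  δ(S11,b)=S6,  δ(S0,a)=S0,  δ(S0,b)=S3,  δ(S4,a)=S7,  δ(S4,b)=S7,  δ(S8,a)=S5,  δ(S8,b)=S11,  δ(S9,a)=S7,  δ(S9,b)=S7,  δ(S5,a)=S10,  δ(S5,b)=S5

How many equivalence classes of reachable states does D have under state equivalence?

7

First remove the unreachable states {S4}; 11 states remain.
Initial partition by acceptance: {S0,S1,S11} | {S2,S3,S5,S6,S7,S8,S9,S10}.
Split {S0,S1,S11} by δ(·,a) → {S0,S11} and {S1}.
Split {S2,S3,S5,S6,S7,S8,S9,S10} by δ(·,a) → {S2,S3,S5,S6,S8,S9,S10} and {S7}.
On input a, block {S2,S3,S5,S6,S8,S9,S10} splits into {S2,S3,S5,S6,S8,S10} and {S9}.
Split {S2,S3,S5,S6,S8,S10} by δ(·,b) → {S3,S6,S8,S10} and {S2,S5}.
On input a, block {S2,S5} splits into {S2} and {S5}.
Stable partition: {S0,S11} | {S3,S6,S8,S10} | {S1} | {S7} | {S9} | {S2} | {S5} — 7 equivalence classes.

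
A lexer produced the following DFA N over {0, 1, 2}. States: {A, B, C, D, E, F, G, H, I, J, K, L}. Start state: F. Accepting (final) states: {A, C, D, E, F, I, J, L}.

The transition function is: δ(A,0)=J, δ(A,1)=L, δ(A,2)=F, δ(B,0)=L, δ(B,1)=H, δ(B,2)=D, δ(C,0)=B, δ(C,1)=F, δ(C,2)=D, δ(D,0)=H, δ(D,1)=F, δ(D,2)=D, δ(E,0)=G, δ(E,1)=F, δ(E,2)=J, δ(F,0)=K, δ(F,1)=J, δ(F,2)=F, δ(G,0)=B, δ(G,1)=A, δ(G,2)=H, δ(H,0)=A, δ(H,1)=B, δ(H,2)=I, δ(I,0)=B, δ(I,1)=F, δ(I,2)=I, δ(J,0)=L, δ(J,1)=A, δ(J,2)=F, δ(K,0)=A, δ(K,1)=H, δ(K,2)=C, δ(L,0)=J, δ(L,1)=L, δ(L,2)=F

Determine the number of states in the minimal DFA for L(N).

4

States {E,G} cannot be reached from the start state, so discard them.
Start with accepting vs non-accepting: {A,C,D,F,I,J,L} | {B,H,K}.
On input 0, block {A,C,D,F,I,J,L} splits into {C,D,F,I} and {A,J,L}.
On input 1, block {C,D,F,I} splits into {C,D,I} and {F}.
No further refinement is possible. Final partition (4 blocks): {C,D,I} | {B,H,K} | {A,J,L} | {F}.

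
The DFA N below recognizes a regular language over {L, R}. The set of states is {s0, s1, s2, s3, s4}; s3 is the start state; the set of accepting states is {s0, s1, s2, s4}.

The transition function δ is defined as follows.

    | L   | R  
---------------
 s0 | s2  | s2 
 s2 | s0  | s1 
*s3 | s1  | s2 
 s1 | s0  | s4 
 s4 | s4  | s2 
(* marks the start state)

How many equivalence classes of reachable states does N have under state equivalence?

All states are reachable from the start state.
P0 = {s0,s1,s2,s4} | {s3}.
Stable partition: {s0,s1,s2,s4} | {s3} — 2 equivalence classes.

2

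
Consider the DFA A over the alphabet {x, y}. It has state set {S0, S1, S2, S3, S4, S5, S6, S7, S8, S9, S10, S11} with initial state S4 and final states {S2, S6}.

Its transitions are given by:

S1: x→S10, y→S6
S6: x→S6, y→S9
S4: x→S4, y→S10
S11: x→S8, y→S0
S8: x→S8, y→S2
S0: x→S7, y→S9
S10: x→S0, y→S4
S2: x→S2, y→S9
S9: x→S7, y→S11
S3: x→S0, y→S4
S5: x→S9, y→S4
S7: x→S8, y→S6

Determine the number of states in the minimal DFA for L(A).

5

Reachable states from the start: {S0,S2,S4,S6,S7,S8,S9,S10,S11}. Unreachable: {S1,S3,S5} — drop them.
Initial partition by acceptance: {S2,S6} | {S0,S4,S7,S8,S9,S10,S11}.
Refine {S0,S4,S7,S8,S9,S10,S11} on symbol y: members go to different blocks, giving {S0,S4,S9,S10,S11} and {S7,S8}.
On input x, block {S0,S4,S9,S10,S11} splits into {S0,S9,S11} and {S4,S10}.
Split {S4,S10} by δ(·,x) → {S4} and {S10}.
No further refinement is possible. Final partition (5 blocks): {S2,S6} | {S0,S9,S11} | {S7,S8} | {S4} | {S10}.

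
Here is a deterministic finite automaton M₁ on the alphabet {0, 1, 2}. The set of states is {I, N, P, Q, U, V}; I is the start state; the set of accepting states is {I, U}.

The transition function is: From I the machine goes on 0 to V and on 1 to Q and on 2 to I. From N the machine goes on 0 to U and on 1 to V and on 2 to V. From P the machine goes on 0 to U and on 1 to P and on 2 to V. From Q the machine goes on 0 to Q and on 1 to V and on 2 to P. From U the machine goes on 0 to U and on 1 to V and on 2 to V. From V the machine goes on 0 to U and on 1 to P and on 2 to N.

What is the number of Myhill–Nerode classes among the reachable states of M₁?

Every state is reachable, so we keep all 6.
Initial partition by acceptance: {I,U} | {N,P,Q,V}.
Split {I,U} by δ(·,0) → {U} and {I}.
On input 0, block {N,P,Q,V} splits into {N,P,V} and {Q}.
Stable partition: {U} | {N,P,V} | {I} | {Q} — 4 equivalence classes.

4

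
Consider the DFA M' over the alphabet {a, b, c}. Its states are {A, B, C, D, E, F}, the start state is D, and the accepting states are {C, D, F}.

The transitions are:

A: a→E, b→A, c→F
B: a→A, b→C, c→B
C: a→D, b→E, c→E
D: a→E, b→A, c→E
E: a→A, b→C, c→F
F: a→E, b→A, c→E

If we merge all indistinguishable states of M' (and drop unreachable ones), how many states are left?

4

Reachable states from the start: {A,C,D,E,F}. Unreachable: {B} — drop them.
Start with accepting vs non-accepting: {C,D,F} | {A,E}.
On input a, block {C,D,F} splits into {D,F} and {C}.
On input b, block {A,E} splits into {A} and {E}.
The partition is now stable with 4 blocks: {D,F} | {A} | {C} | {E}.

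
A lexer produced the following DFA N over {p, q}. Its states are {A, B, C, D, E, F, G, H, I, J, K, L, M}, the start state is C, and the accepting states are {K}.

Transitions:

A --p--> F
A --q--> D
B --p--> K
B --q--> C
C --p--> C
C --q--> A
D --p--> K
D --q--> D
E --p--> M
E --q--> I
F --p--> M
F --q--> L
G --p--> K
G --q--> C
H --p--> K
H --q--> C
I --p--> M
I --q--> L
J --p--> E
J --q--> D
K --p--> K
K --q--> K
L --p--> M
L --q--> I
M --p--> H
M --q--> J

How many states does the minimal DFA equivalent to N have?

7

Reachable states from the start: {A,C,D,E,F,H,I,J,K,L,M}. Unreachable: {B,G} — drop them.
P0 = {K} | {A,C,D,E,F,H,I,J,L,M}.
Split {A,C,D,E,F,H,I,J,L,M} by δ(·,p) → {A,C,E,F,I,J,L,M} and {D,H}.
Refine {A,C,E,F,I,J,L,M} on symbol p: members go to different blocks, giving {A,C,E,F,I,J,L} and {M}.
On input p, block {A,C,E,F,I,J,L} splits into {E,F,I,L} and {A,C,J}.
On input q, block {D,H} splits into {D} and {H}.
Refine {A,C,J} on symbol p: members go to different blocks, giving {A,J} and {C}.
Stable partition: {K} | {E,F,I,L} | {D} | {M} | {A,J} | {H} | {C} — 7 equivalence classes.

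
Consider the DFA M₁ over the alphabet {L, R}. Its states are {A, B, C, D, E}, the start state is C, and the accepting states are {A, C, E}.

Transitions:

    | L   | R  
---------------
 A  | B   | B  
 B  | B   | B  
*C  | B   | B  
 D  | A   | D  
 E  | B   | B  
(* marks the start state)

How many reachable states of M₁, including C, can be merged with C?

1

States {A,D,E} cannot be reached from the start state, so discard them.
P0 = {C} | {B}.
Stable partition: {C} | {B} — 2 equivalence classes.
The equivalence class containing C is {C}, of size 1.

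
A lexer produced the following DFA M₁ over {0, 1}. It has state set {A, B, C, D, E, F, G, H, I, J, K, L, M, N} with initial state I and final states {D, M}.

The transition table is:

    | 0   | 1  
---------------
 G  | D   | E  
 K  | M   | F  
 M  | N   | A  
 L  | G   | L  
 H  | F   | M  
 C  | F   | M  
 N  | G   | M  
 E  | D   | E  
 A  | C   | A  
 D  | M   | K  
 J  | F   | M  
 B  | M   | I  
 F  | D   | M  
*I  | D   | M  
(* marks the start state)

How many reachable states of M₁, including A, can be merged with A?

States {B,H,J,L} cannot be reached from the start state, so discard them.
Start with accepting vs non-accepting: {D,M} | {A,C,E,F,G,I,K,N}.
On input 0, block {D,M} splits into {D} and {M}.
Refine {A,C,E,F,G,I,K,N} on symbol 0: members go to different blocks, giving {E,F,G,I} and {A,C,N} and {K}.
Refine {E,F,G,I} on symbol 1: members go to different blocks, giving {E,G} and {F,I}.
On input 0, block {A,C,N} splits into {A} and {C} and {N}.
The partition is now stable with 8 blocks: {D} | {E,G} | {M} | {A} | {K} | {F,I} | {C} | {N}.
State A belongs to the block {A}, which has 1 states.

1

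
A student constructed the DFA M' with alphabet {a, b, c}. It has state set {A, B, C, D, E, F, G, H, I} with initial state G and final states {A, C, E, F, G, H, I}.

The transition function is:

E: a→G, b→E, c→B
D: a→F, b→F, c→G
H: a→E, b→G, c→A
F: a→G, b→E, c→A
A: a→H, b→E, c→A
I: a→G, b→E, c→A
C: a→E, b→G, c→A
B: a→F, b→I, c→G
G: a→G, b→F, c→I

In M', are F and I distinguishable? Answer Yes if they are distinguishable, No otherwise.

Reachable states from the start: {A,B,E,F,G,H,I}. Unreachable: {C,D} — drop them.
Start with accepting vs non-accepting: {A,E,F,G,H,I} | {B}.
Refine {A,E,F,G,H,I} on symbol c: members go to different blocks, giving {A,F,G,H,I} and {E}.
Split {A,F,G,H,I} by δ(·,a) → {A,F,G,I} and {H}.
Split {A,F,G,I} by δ(·,a) → {F,G,I} and {A}.
Split {F,G,I} by δ(·,b) → {F,I} and {G}.
Stable partition: {F,I} | {B} | {E} | {H} | {A} | {G} — 6 equivalence classes.
F and I lie in the same block of the stable partition, so they are equivalent — no string distinguishes them.

No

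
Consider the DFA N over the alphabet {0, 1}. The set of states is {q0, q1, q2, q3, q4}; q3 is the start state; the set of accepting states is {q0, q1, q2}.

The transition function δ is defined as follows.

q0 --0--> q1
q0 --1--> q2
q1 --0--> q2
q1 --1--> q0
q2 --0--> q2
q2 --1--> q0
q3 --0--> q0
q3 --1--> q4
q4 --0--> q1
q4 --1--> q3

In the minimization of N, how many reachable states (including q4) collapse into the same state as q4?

2

Every state is reachable, so we keep all 5.
Start with accepting vs non-accepting: {q0,q1,q2} | {q3,q4}.
Stable partition: {q0,q1,q2} | {q3,q4} — 2 equivalence classes.
The equivalence class containing q4 is {q3,q4}, of size 2.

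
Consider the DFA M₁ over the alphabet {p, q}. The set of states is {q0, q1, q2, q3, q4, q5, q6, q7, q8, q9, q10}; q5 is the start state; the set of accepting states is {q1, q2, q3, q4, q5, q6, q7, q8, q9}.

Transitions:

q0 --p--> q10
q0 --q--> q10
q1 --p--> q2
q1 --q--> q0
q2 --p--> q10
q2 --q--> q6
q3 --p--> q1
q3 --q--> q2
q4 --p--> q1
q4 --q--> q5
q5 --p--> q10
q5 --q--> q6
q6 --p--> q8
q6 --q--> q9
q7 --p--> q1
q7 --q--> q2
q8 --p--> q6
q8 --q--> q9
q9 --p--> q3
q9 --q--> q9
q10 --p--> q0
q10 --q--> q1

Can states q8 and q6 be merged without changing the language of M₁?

Yes

States {q4,q7} cannot be reached from the start state, so discard them.
P0 = {q1,q2,q3,q5,q6,q8,q9} | {q0,q10}.
Refine {q1,q2,q3,q5,q6,q8,q9} on symbol p: members go to different blocks, giving {q1,q3,q6,q8,q9} and {q2,q5}.
Split {q1,q3,q6,q8,q9} by δ(·,p) → {q3,q6,q8,q9} and {q1}.
On input p, block {q3,q6,q8,q9} splits into {q6,q8,q9} and {q3}.
Refine {q6,q8,q9} on symbol p: members go to different blocks, giving {q6,q8} and {q9}.
On input q, block {q0,q10} splits into {q0} and {q10}.
The partition is now stable with 7 blocks: {q6,q8} | {q0} | {q2,q5} | {q1} | {q3} | {q9} | {q10}.
q8 and q6 lie in the same block of the stable partition, so they are equivalent — no string distinguishes them.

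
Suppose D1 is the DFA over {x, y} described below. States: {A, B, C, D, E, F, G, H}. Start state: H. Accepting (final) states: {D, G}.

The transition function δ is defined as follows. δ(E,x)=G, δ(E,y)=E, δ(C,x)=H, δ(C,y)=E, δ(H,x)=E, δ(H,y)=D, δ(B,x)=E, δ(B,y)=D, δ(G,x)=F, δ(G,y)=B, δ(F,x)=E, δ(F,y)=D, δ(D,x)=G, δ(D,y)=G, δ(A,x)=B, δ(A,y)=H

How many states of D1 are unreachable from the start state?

Starting at H and following transitions, the reachable set is {B, D, E, F, G, H}. That leaves A, C unreachable — 2 in total.

2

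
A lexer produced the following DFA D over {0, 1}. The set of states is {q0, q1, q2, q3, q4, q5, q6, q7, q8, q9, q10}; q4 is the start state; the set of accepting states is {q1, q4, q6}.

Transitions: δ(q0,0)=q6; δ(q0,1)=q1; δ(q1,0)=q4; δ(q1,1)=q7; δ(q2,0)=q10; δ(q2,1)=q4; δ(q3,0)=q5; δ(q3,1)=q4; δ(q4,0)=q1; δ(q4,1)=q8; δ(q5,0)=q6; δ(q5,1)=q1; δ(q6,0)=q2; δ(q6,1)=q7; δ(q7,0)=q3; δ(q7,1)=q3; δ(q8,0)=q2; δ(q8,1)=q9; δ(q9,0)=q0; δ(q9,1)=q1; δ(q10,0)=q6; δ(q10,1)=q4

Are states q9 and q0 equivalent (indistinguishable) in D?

No

Start with accepting vs non-accepting: {q1,q4,q6} | {q0,q2,q3,q5,q7,q8,q9,q10}.
On input 0, block {q1,q4,q6} splits into {q1,q4} and {q6}.
Split {q0,q2,q3,q5,q7,q8,q9,q10} by δ(·,0) → {q2,q3,q7,q8,q9} and {q0,q5,q10}.
Refine {q2,q3,q7,q8,q9} on symbol 0: members go to different blocks, giving {q2,q3,q9} and {q7,q8}.
No further refinement is possible. Final partition (5 blocks): {q1,q4} | {q2,q3,q9} | {q6} | {q0,q5,q10} | {q7,q8}.
q9 and q0 end up in different blocks, so they are distinguishable. For instance, the string '0' is accepted from only q0.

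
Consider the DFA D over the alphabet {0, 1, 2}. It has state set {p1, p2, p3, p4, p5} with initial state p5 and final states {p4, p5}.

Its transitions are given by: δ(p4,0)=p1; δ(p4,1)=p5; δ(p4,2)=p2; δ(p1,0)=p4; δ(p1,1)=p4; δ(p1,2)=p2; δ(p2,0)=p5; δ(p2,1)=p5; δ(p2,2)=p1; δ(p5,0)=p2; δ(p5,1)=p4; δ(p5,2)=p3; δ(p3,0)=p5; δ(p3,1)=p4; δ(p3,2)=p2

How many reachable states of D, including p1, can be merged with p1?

All states are reachable from the start state.
Start with accepting vs non-accepting: {p4,p5} | {p1,p2,p3}.
Stable partition: {p4,p5} | {p1,p2,p3} — 2 equivalence classes.
State p1 belongs to the block {p1,p2,p3}, which has 3 states.

3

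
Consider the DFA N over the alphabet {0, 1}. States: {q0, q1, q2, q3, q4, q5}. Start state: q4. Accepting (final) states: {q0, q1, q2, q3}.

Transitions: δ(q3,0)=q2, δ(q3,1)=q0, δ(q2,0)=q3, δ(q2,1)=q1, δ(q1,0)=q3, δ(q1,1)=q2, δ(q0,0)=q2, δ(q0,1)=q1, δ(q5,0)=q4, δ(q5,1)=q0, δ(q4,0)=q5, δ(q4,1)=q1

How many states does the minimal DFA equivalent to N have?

All states are reachable from the start state.
P0 = {q0,q1,q2,q3} | {q4,q5}.
No further refinement is possible. Final partition (2 blocks): {q0,q1,q2,q3} | {q4,q5}.

2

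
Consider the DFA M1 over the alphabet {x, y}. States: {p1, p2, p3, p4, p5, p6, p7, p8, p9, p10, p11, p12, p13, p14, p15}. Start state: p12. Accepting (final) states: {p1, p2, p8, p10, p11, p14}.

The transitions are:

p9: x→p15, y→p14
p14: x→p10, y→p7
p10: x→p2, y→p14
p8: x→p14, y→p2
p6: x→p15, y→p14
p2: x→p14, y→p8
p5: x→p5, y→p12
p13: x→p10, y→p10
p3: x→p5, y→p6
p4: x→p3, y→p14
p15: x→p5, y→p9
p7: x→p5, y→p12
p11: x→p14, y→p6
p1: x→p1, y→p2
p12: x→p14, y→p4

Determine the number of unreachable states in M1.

3

No path from p12 leads to p1, p11, p13; the other 12 states are all reachable.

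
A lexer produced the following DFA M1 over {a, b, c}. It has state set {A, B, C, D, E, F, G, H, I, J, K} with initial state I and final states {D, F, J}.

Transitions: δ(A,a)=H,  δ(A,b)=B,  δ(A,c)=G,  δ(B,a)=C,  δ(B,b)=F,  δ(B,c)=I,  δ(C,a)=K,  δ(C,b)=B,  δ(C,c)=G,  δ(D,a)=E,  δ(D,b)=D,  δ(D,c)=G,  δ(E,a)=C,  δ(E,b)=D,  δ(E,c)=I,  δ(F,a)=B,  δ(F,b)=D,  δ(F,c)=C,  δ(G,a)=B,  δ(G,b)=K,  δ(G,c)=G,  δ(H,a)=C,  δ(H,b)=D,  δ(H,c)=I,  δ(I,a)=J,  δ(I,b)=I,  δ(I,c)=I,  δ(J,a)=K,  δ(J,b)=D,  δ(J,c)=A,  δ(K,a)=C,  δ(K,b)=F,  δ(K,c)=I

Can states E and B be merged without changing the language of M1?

Initial partition by acceptance: {D,F,J} | {A,B,C,E,G,H,I,K}.
On input a, block {A,B,C,E,G,H,I,K} splits into {A,B,C,E,G,H,K} and {I}.
On input b, block {A,B,C,E,G,H,K} splits into {B,E,H,K} and {A,C,G}.
The partition is now stable with 4 blocks: {D,F,J} | {B,E,H,K} | {I} | {A,C,G}.
E and B lie in the same block of the stable partition, so they are equivalent — no string distinguishes them.

Yes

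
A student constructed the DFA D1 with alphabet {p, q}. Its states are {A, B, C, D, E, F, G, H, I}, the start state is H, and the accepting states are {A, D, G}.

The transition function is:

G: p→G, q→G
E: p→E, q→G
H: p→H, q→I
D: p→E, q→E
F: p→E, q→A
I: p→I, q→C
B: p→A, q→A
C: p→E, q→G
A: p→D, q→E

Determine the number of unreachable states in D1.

4

BFS from H reaches {C, E, G, H, I}; the 4 state(s) A, B, D, F are never visited.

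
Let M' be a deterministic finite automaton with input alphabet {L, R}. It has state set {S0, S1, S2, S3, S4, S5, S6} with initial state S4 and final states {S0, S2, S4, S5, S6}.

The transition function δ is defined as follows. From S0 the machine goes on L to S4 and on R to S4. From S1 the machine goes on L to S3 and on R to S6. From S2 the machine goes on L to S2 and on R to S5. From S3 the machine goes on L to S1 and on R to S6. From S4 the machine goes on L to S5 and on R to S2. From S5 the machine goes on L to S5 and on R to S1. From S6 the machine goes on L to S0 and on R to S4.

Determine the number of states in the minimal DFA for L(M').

6

All states are reachable from the start state.
Initial partition by acceptance: {S0,S2,S4,S5,S6} | {S1,S3}.
Refine {S0,S2,S4,S5,S6} on symbol R: members go to different blocks, giving {S0,S2,S4,S6} and {S5}.
On input L, block {S0,S2,S4,S6} splits into {S0,S2,S6} and {S4}.
Split {S0,S2,S6} by δ(·,L) → {S2,S6} and {S0}.
On input L, block {S2,S6} splits into {S2} and {S6}.
Stable partition: {S2} | {S1,S3} | {S5} | {S4} | {S0} | {S6} — 6 equivalence classes.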